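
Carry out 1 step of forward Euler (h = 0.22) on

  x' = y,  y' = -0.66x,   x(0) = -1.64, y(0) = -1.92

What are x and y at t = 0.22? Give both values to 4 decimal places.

-2.0624, -1.6819

Euler on (x,y): x_{n+1} = x_n + h·x', y_{n+1} = y_n + h·y'.
0.000000: (-1.640000, -1.920000); f=(-1.920000, 1.082400) → (-2.062400, -1.681872)
(x(0.22), y(0.22)) ≈ (-2.0624, -1.6819)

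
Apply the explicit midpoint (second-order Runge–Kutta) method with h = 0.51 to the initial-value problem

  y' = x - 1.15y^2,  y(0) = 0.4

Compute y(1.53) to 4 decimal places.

Midpoint: k1 = f(x_n, y_n); k2 = f(x_n + h/2, y_n + (h/2)·k1); y_{n+1} = y_n + h·k2.
x=0.000000, y=0.400000:
  k1 = f(0.000000, 0.400000) = -0.184000
  k2 = f(0.255000, 0.353080) = 0.111635
  y ← 0.400000 + 0.51·0.111635 = 0.456934
x=0.510000, y=0.456934:
  k1 = f(0.510000, 0.456934) = 0.269893
  k2 = f(0.765000, 0.525756) = 0.447117
  y ← 0.456934 + 0.51·0.447117 = 0.684963
x=1.020000, y=0.684963:
  k1 = f(1.020000, 0.684963) = 0.480449
  k2 = f(1.275000, 0.807478) = 0.525176
  y ← 0.684963 + 0.51·0.525176 = 0.952803
y(1.53) ≈ 0.9528

0.9528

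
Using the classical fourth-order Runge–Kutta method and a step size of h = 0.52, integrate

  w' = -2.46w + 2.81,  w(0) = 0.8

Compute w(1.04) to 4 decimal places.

RK4: k1 = f(s_n, w_n); k2 = f(s_n + h/2, w_n + (h/2)·k1); k3 = f(s_n + h/2, w_n + (h/2)·k2); k4 = f(s_n + h, w_n + h·k3); w_{n+1} = w_n + (h/6)·(k1 + 2k2 + 2k3 + k4).
s=0.000000, w=0.800000:
  k1 = f(0.000000, 0.800000) = 0.842000
  k2 = f(0.260000, 1.018920) = 0.303457
  k3 = f(0.260000, 0.878899) = 0.647909
  k4 = f(0.520000, 1.136913) = 0.013195
  w ← 0.800000 + (0.52/6)·(k1 + 2k2 + 2k3 + k4) = 1.039020
s=0.520000, w=1.039020:
  k1 = f(0.520000, 1.039020) = 0.254010
  k2 = f(0.780000, 1.105063) = 0.091545
  k3 = f(0.780000, 1.062822) = 0.195458
  k4 = f(1.040000, 1.140658) = 0.003981
  w ← 1.039020 + (0.52/6)·(k1 + 2k2 + 2k3 + k4) = 1.111127
w(1.04) ≈ 1.1111

1.1111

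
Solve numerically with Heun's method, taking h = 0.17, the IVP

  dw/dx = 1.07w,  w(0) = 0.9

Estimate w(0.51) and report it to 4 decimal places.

1.5492

Heun: k1 = f(x_n, w_n); k2 = f(x_n + h, w_n + h·k1); w_{n+1} = w_n + (h/2)·(k1 + k2).
x=0.000000, w=0.900000:
  k1 = f(0.000000, 0.900000) = 0.963000
  k2 = f(0.170000, 1.063710) = 1.138170
  w ← 0.900000 + (0.17/2)·(0.963000 + 1.138170) = 1.078599
x=0.170000, w=1.078599:
  k1 = f(0.170000, 1.078599) = 1.154101
  k2 = f(0.340000, 1.274797) = 1.364032
  w ← 1.078599 + (0.17/2)·(1.154101 + 1.364032) = 1.292641
x=0.340000, w=1.292641:
  k1 = f(0.340000, 1.292641) = 1.383126
  k2 = f(0.510000, 1.527772) = 1.634716
  w ← 1.292641 + (0.17/2)·(1.383126 + 1.634716) = 1.549157
w(0.51) ≈ 1.5492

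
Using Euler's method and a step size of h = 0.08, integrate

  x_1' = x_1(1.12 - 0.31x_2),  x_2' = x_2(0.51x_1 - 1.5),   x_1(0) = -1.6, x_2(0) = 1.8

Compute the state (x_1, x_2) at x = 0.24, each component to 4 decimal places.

-1.8667, 0.9621

Euler on (x_1,x_2): x_1_{n+1} = x_1_n + h·x_1', x_2_{n+1} = x_2_n + h·x_2'.
0.000000: (-1.600000, 1.800000); f=(-0.899200, -4.168800) → (-1.671936, 1.466496)
0.080000: (-1.671936, 1.466496); f=(-1.112483, -3.450207) → (-1.760935, 1.190479)
0.160000: (-1.760935, 1.190479); f=(-1.322376, -2.854861) → (-1.866725, 0.962091)
(x_1(0.24), x_2(0.24)) ≈ (-1.8667, 0.9621)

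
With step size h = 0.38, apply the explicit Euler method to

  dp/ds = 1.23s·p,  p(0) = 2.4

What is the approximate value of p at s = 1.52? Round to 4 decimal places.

Euler: p_{n+1} = p_n + h·f(s_n, p_n).
s=0.000000, p=2.400000: f=0.000000 → p ← 2.400000 + 0.38·0.000000 = 2.400000
s=0.380000, p=2.400000: f=1.121760 → p ← 2.400000 + 0.38·1.121760 = 2.826269
s=0.760000, p=2.826269: f=2.641996 → p ← 2.826269 + 0.38·2.641996 = 3.830227
s=1.140000, p=3.830227: f=5.370745 → p ← 3.830227 + 0.38·5.370745 = 5.871110
p(1.52) ≈ 5.8711

5.8711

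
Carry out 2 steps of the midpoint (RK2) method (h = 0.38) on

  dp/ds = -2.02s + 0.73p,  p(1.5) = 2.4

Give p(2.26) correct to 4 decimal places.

0.4494

Midpoint: k1 = f(s_n, p_n); k2 = f(s_n + h/2, p_n + (h/2)·k1); p_{n+1} = p_n + h·k2.
s=1.500000, p=2.400000:
  k1 = f(1.500000, 2.400000) = -1.278000
  k2 = f(1.690000, 2.157180) = -1.839059
  p ← 2.400000 + 0.38·(-1.839059) = 1.701158
s=1.880000, p=1.701158:
  k1 = f(1.880000, 1.701158) = -2.555755
  k2 = f(2.070000, 1.215564) = -3.294038
  p ← 1.701158 + 0.38·(-3.294038) = 0.449423
p(2.26) ≈ 0.4494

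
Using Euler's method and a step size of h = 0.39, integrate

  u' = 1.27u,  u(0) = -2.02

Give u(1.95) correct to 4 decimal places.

Euler: u_{n+1} = u_n + h·f(x_n, u_n).
x=0.000000, u=-2.020000: f=-2.565400 → u ← -2.020000 + 0.39·(-2.565400) = -3.020506
x=0.390000, u=-3.020506: f=-3.836043 → u ← -3.020506 + 0.39·(-3.836043) = -4.516563
x=0.780000, u=-4.516563: f=-5.736035 → u ← -4.516563 + 0.39·(-5.736035) = -6.753616
x=1.170000, u=-6.753616: f=-8.577092 → u ← -6.753616 + 0.39·(-8.577092) = -10.098682
x=1.560000, u=-10.098682: f=-12.825326 → u ← -10.098682 + 0.39·(-12.825326) = -15.100559
u(1.95) ≈ -15.1006

-15.1006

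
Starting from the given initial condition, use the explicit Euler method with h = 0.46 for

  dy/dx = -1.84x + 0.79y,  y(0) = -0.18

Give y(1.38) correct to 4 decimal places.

-1.7657

Euler: y_{n+1} = y_n + h·f(x_n, y_n).
x=0.000000, y=-0.180000: f=-0.142200 → y ← -0.180000 + 0.46·(-0.142200) = -0.245412
x=0.460000, y=-0.245412: f=-1.040275 → y ← -0.245412 + 0.46·(-1.040275) = -0.723939
x=0.920000, y=-0.723939: f=-2.264712 → y ← -0.723939 + 0.46·(-2.264712) = -1.765706
y(1.38) ≈ -1.7657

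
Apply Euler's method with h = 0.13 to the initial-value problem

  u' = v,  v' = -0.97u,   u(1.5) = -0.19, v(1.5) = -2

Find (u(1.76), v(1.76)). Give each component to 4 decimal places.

-0.7069, -1.9193

Euler on (u,v): u_{n+1} = u_n + h·u', v_{n+1} = v_n + h·v'.
1.500000: (-0.190000, -2.000000); f=(-2.000000, 0.184300) → (-0.450000, -1.976041)
1.630000: (-0.450000, -1.976041); f=(-1.976041, 0.436500) → (-0.706885, -1.919296)
(u(1.76), v(1.76)) ≈ (-0.7069, -1.9193)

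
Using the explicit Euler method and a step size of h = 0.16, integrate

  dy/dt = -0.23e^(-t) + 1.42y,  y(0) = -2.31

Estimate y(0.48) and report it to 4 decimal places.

-4.3899

Euler: y_{n+1} = y_n + h·f(t_n, y_n).
t=0.000000, y=-2.310000: f=-3.510200 → y ← -2.310000 + 0.16·(-3.510200) = -2.871632
t=0.160000, y=-2.871632: f=-4.273711 → y ← -2.871632 + 0.16·(-4.273711) = -3.555426
t=0.320000, y=-3.555426: f=-5.215719 → y ← -3.555426 + 0.16·(-5.215719) = -4.389941
y(0.48) ≈ -4.3899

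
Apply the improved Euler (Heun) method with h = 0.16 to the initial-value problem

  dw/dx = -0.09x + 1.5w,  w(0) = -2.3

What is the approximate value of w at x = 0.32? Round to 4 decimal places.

-3.7079

Heun: k1 = f(x_n, w_n); k2 = f(x_n + h, w_n + h·k1); w_{n+1} = w_n + (h/2)·(k1 + k2).
x=0.000000, w=-2.300000:
  k1 = f(0.000000, -2.300000) = -3.450000
  k2 = f(0.160000, -2.852000) = -4.292400
  w ← -2.300000 + (0.16/2)·(-3.450000 + (-4.292400)) = -2.919392
x=0.160000, w=-2.919392:
  k1 = f(0.160000, -2.919392) = -4.393488
  k2 = f(0.320000, -3.622350) = -5.462325
  w ← -2.919392 + (0.16/2)·(-4.393488 + (-5.462325)) = -3.707857
w(0.32) ≈ -3.7079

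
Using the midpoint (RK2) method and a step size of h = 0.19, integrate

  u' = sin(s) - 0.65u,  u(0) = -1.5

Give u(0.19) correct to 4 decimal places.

Midpoint: k1 = f(s_n, u_n); k2 = f(s_n + h/2, u_n + (h/2)·k1); u_{n+1} = u_n + h·k2.
s=0.000000, u=-1.500000:
  k1 = f(0.000000, -1.500000) = 0.975000
  k2 = f(0.095000, -1.407375) = 1.009651
  u ← -1.500000 + 0.19·1.009651 = -1.308166
u(0.19) ≈ -1.3082

-1.3082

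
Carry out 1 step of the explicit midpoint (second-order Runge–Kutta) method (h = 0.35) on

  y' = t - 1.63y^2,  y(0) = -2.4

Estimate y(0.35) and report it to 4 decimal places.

Midpoint: k1 = f(t_n, y_n); k2 = f(t_n + h/2, y_n + (h/2)·k1); y_{n+1} = y_n + h·k2.
t=0.000000, y=-2.400000:
  k1 = f(0.000000, -2.400000) = -9.388800
  k2 = f(0.175000, -4.043040) = -26.469261
  y ← -2.400000 + 0.35·(-26.469261) = -11.664241
y(0.35) ≈ -11.6642

-11.6642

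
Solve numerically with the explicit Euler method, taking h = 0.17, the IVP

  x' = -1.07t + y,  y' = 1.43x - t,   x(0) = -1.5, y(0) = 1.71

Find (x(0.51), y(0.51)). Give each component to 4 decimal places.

-0.8995, 0.7188

Euler on (x,y): x_{n+1} = x_n + h·x', y_{n+1} = y_n + h·y'.
0.000000: (-1.500000, 1.710000); f=(1.710000, -2.145000) → (-1.209300, 1.345350)
0.170000: (-1.209300, 1.345350); f=(1.163450, -1.899299) → (-1.011513, 1.022469)
0.340000: (-1.011513, 1.022469); f=(0.658669, -1.786464) → (-0.899540, 0.718770)
(x(0.51), y(0.51)) ≈ (-0.8995, 0.7188)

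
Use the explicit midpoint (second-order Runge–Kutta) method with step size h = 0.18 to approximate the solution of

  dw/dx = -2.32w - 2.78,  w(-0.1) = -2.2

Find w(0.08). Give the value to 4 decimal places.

-1.8690

Midpoint: k1 = f(x_n, w_n); k2 = f(x_n + h/2, w_n + (h/2)·k1); w_{n+1} = w_n + h·k2.
x=-0.100000, w=-2.200000:
  k1 = f(-0.100000, -2.200000) = 2.324000
  k2 = f(-0.010000, -1.990840) = 1.838749
  w ← -2.200000 + 0.18·1.838749 = -1.869025
w(0.08) ≈ -1.8690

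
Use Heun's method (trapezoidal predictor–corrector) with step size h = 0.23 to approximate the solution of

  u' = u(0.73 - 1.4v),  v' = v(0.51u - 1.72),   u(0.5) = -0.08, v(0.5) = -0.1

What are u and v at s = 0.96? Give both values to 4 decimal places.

Heun on (u,v): k1 = f(s_n, state_n); k2 = f(s_n + h, state_n + h·k1); state_{n+1} = state_n + (h/2)·(k1 + k2).
0.500000: (-0.080000, -0.100000)
  k1 = (-0.069600, 0.176080)
  predictor → (-0.096008, -0.059502)
  k2 = (-0.078084, 0.105256)
  → (-0.096984, -0.067646)
0.730000: (-0.096984, -0.067646)
  k1 = (-0.079983, 0.119698)
  predictor → (-0.115380, -0.040116)
  k2 = (-0.090707, 0.071360)
  → (-0.116613, -0.045675)
(u(0.96), v(0.96)) ≈ (-0.1166, -0.0457)

-0.1166, -0.0457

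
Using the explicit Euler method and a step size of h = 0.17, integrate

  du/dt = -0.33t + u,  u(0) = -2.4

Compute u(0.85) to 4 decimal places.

-5.3749

Euler: u_{n+1} = u_n + h·f(t_n, u_n).
t=0.000000, u=-2.400000: f=-2.400000 → u ← -2.400000 + 0.17·(-2.400000) = -2.808000
t=0.170000, u=-2.808000: f=-2.864100 → u ← -2.808000 + 0.17·(-2.864100) = -3.294897
t=0.340000, u=-3.294897: f=-3.407097 → u ← -3.294897 + 0.17·(-3.407097) = -3.874103
t=0.510000, u=-3.874103: f=-4.042403 → u ← -3.874103 + 0.17·(-4.042403) = -4.561312
t=0.680000, u=-4.561312: f=-4.785712 → u ← -4.561312 + 0.17·(-4.785712) = -5.374883
u(0.85) ≈ -5.3749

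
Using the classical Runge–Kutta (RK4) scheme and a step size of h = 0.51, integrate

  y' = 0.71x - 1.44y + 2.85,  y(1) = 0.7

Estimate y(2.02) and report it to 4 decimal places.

2.3014

RK4: k1 = f(x_n, y_n); k2 = f(x_n + h/2, y_n + (h/2)·k1); k3 = f(x_n + h/2, y_n + (h/2)·k2); k4 = f(x_n + h, y_n + h·k3); y_{n+1} = y_n + (h/6)·(k1 + 2k2 + 2k3 + k4).
x=1.000000, y=0.700000:
  k1 = f(1.000000, 0.700000) = 2.552000
  k2 = f(1.255000, 1.350760) = 1.795956
  k3 = f(1.255000, 1.157969) = 2.073575
  k4 = f(1.510000, 1.757523) = 1.391266
  y ← 0.700000 + (0.51/6)·(k1 + 2k2 + 2k3 + k4) = 1.692998
x=1.510000, y=1.692998:
  k1 = f(1.510000, 1.692998) = 1.484183
  k2 = f(1.765000, 2.071465) = 1.120241
  k3 = f(1.765000, 1.978659) = 1.253881
  k4 = f(2.020000, 2.332477) = 0.925433
  y ← 1.692998 + (0.51/6)·(k1 + 2k2 + 2k3 + k4) = 2.301416
y(2.02) ≈ 2.3014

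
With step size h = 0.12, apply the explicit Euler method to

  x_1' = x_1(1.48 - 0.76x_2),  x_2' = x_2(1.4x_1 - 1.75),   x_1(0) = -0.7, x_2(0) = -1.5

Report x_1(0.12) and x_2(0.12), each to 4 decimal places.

Euler on (x_1,x_2): x_1_{n+1} = x_1_n + h·x_1', x_2_{n+1} = x_2_n + h·x_2'.
0.000000: (-0.700000, -1.500000); f=(-1.834000, 4.095000) → (-0.920080, -1.008600)
(x_1(0.12), x_2(0.12)) ≈ (-0.9201, -1.0086)

-0.9201, -1.0086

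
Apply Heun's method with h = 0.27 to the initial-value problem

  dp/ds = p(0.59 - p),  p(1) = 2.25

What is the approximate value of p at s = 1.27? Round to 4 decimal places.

Heun: k1 = f(s_n, p_n); k2 = f(s_n + h, p_n + h·k1); p_{n+1} = p_n + (h/2)·(k1 + k2).
s=1.000000, p=2.250000:
  k1 = f(1.000000, 2.250000) = -3.735000
  k2 = f(1.270000, 1.241550) = -0.808932
  p ← 2.250000 + (0.27/2)·(-3.735000 + (-0.808932)) = 1.636569
p(1.27) ≈ 1.6366

1.6366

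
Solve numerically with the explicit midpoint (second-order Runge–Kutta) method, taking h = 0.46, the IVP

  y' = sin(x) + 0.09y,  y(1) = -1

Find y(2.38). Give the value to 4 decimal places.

Midpoint: k1 = f(x_n, y_n); k2 = f(x_n + h/2, y_n + (h/2)·k1); y_{n+1} = y_n + h·k2.
x=1.000000, y=-1.000000:
  k1 = f(1.000000, -1.000000) = 0.751471
  k2 = f(1.230000, -0.827162) = 0.868044
  y ← -1.000000 + 0.46·0.868044 = -0.600700
x=1.460000, y=-0.600700:
  k1 = f(1.460000, -0.600700) = 0.939805
  k2 = f(1.690000, -0.384544) = 0.958295
  y ← -0.600700 + 0.46·0.958295 = -0.159884
x=1.920000, y=-0.159884:
  k1 = f(1.920000, -0.159884) = 0.925256
  k2 = f(2.150000, 0.052925) = 0.841662
  y ← -0.159884 + 0.46·0.841662 = 0.227280
y(2.38) ≈ 0.2273

0.2273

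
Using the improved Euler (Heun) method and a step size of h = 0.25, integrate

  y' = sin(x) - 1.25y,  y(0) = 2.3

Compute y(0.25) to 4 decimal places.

1.7245

Heun: k1 = f(x_n, y_n); k2 = f(x_n + h, y_n + h·k1); y_{n+1} = y_n + (h/2)·(k1 + k2).
x=0.000000, y=2.300000:
  k1 = f(0.000000, 2.300000) = -2.875000
  k2 = f(0.250000, 1.581250) = -1.729159
  y ← 2.300000 + (0.25/2)·(-2.875000 + (-1.729159)) = 1.724480
y(0.25) ≈ 1.7245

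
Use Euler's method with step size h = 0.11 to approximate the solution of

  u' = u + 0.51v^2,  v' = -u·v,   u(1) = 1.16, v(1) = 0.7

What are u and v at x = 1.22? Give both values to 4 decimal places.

1.4807, 0.5223

Euler on (u,v): u_{n+1} = u_n + h·u', v_{n+1} = v_n + h·v'.
1.000000: (1.160000, 0.700000); f=(1.409900, -0.812000) → (1.315089, 0.610680)
1.110000: (1.315089, 0.610680); f=(1.505283, -0.803099) → (1.480670, 0.522339)
(u(1.22), v(1.22)) ≈ (1.4807, 0.5223)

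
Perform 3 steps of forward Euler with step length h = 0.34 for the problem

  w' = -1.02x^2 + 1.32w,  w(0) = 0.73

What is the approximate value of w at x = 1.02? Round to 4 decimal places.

2.0015

Euler: w_{n+1} = w_n + h·f(x_n, w_n).
x=0.000000, w=0.730000: f=0.963600 → w ← 0.730000 + 0.34·0.963600 = 1.057624
x=0.340000, w=1.057624: f=1.278152 → w ← 1.057624 + 0.34·1.278152 = 1.492196
x=0.680000, w=1.492196: f=1.498050 → w ← 1.492196 + 0.34·1.498050 = 2.001533
w(1.02) ≈ 2.0015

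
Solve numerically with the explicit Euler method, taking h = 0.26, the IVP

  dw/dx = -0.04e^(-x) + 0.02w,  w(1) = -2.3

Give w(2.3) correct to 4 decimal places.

-2.3727

Euler: w_{n+1} = w_n + h·f(x_n, w_n).
x=1.000000, w=-2.300000: f=-0.060715 → w ← -2.300000 + 0.26·(-0.060715) = -2.315786
x=1.260000, w=-2.315786: f=-0.057662 → w ← -2.315786 + 0.26·(-0.057662) = -2.330778
x=1.520000, w=-2.330778: f=-0.055364 → w ← -2.330778 + 0.26·(-0.055364) = -2.345173
x=1.780000, w=-2.345173: f=-0.053649 → w ← -2.345173 + 0.26·(-0.053649) = -2.359121
x=2.040000, w=-2.359121: f=-0.052384 → w ← -2.359121 + 0.26·(-0.052384) = -2.372741
w(2.3) ≈ -2.3727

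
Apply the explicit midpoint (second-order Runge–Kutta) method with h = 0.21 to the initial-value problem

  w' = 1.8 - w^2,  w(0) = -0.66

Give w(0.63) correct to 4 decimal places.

0.4020

Midpoint: k1 = f(t_n, w_n); k2 = f(t_n + h/2, w_n + (h/2)·k1); w_{n+1} = w_n + h·k2.
t=0.000000, w=-0.660000:
  k1 = f(0.000000, -0.660000) = 1.364400
  k2 = f(0.105000, -0.516738) = 1.532982
  w ← -0.660000 + 0.21·1.532982 = -0.338074
t=0.210000, w=-0.338074:
  k1 = f(0.210000, -0.338074) = 1.685706
  k2 = f(0.315000, -0.161075) = 1.774055
  w ← -0.338074 + 0.21·1.774055 = 0.034478
t=0.420000, w=0.034478:
  k1 = f(0.420000, 0.034478) = 1.798811
  k2 = f(0.525000, 0.223353) = 1.750113
  w ← 0.034478 + 0.21·1.750113 = 0.402002
w(0.63) ≈ 0.4020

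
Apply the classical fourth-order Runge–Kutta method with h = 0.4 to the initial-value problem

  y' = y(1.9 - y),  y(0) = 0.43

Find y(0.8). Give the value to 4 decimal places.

RK4: k1 = f(t_n, y_n); k2 = f(t_n + h/2, y_n + (h/2)·k1); k3 = f(t_n + h/2, y_n + (h/2)·k2); k4 = f(t_n + h, y_n + h·k3); y_{n+1} = y_n + (h/6)·(k1 + 2k2 + 2k3 + k4).
t=0.000000, y=0.430000:
  k1 = f(0.000000, 0.430000) = 0.632100
  k2 = f(0.200000, 0.556420) = 0.747595
  k3 = f(0.200000, 0.579519) = 0.765244
  k4 = f(0.400000, 0.736098) = 0.856746
  y ← 0.430000 + (0.4/6)·(k1 + 2k2 + 2k3 + k4) = 0.730968
t=0.400000, y=0.730968:
  k1 = f(0.400000, 0.730968) = 0.854525
  k2 = f(0.600000, 0.901873) = 0.900184
  k3 = f(0.600000, 0.911005) = 0.900979
  k4 = f(0.800000, 1.091360) = 0.882517
  y ← 0.730968 + (0.4/6)·(k1 + 2k2 + 2k3 + k4) = 1.086926
y(0.8) ≈ 1.0869

1.0869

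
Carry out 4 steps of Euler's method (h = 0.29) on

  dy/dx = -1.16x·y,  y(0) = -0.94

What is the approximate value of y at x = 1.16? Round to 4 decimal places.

-0.4830

Euler: y_{n+1} = y_n + h·f(x_n, y_n).
x=0.000000, y=-0.940000: f=0.000000 → y ← -0.940000 + 0.29·0.000000 = -0.940000
x=0.290000, y=-0.940000: f=0.316216 → y ← -0.940000 + 0.29·0.316216 = -0.848297
x=0.580000, y=-0.848297: f=0.570734 → y ← -0.848297 + 0.29·0.570734 = -0.682784
x=0.870000, y=-0.682784: f=0.689066 → y ← -0.682784 + 0.29·0.689066 = -0.482955
y(1.16) ≈ -0.4830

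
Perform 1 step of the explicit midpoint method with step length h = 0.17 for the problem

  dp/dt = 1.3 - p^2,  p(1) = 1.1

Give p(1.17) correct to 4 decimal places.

1.1124

Midpoint: k1 = f(t_n, p_n); k2 = f(t_n + h/2, p_n + (h/2)·k1); p_{n+1} = p_n + h·k2.
t=1.000000, p=1.100000:
  k1 = f(1.000000, 1.100000) = 0.090000
  k2 = f(1.085000, 1.107650) = 0.073111
  p ← 1.100000 + 0.17·0.073111 = 1.112429
p(1.17) ≈ 1.1124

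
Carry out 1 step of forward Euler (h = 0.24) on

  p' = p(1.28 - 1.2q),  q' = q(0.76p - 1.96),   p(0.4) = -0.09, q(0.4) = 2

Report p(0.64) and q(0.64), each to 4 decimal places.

Euler on (p,q): p_{n+1} = p_n + h·p', q_{n+1} = q_n + h·q'.
0.400000: (-0.090000, 2.000000); f=(0.100800, -4.056800) → (-0.065808, 1.026368)
(p(0.64), q(0.64)) ≈ (-0.0658, 1.0264)

-0.0658, 1.0264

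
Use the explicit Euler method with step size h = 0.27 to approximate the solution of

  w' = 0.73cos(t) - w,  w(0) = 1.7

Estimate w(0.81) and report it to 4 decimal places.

Euler: w_{n+1} = w_n + h·f(t_n, w_n).
t=0.000000, w=1.700000: f=-0.970000 → w ← 1.700000 + 0.27·(-0.970000) = 1.438100
t=0.270000, w=1.438100: f=-0.734547 → w ← 1.438100 + 0.27·(-0.734547) = 1.239772
t=0.540000, w=1.239772: f=-0.613645 → w ← 1.239772 + 0.27·(-0.613645) = 1.074088
w(0.81) ≈ 1.0741

1.0741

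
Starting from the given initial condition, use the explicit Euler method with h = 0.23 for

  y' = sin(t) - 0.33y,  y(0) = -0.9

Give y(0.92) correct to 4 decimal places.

Euler: y_{n+1} = y_n + h·f(t_n, y_n).
t=0.000000, y=-0.900000: f=0.297000 → y ← -0.900000 + 0.23·0.297000 = -0.831690
t=0.230000, y=-0.831690: f=0.502435 → y ← -0.831690 + 0.23·0.502435 = -0.716130
t=0.460000, y=-0.716130: f=0.680271 → y ← -0.716130 + 0.23·0.680271 = -0.559668
t=0.690000, y=-0.559668: f=0.821227 → y ← -0.559668 + 0.23·0.821227 = -0.370785
y(0.92) ≈ -0.3708

-0.3708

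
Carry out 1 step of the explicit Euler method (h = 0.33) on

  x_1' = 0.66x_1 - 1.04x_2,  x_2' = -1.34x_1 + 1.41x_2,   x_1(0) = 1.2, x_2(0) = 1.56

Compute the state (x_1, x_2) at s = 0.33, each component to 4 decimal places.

0.9260, 1.7552

Euler on (x_1,x_2): x_1_{n+1} = x_1_n + h·x_1', x_2_{n+1} = x_2_n + h·x_2'.
0.000000: (1.200000, 1.560000); f=(-0.830400, 0.591600) → (0.925968, 1.755228)
(x_1(0.33), x_2(0.33)) ≈ (0.9260, 1.7552)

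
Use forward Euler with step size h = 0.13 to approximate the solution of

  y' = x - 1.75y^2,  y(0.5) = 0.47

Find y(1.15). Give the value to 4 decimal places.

0.6496

Euler: y_{n+1} = y_n + h·f(x_n, y_n).
x=0.500000, y=0.470000: f=0.113425 → y ← 0.470000 + 0.13·0.113425 = 0.484745
x=0.630000, y=0.484745: f=0.218789 → y ← 0.484745 + 0.13·0.218789 = 0.513188
x=0.760000, y=0.513188: f=0.299117 → y ← 0.513188 + 0.13·0.299117 = 0.552073
x=0.890000, y=0.552073: f=0.356627 → y ← 0.552073 + 0.13·0.356627 = 0.598434
x=1.020000, y=0.598434: f=0.393283 → y ← 0.598434 + 0.13·0.393283 = 0.649561
y(1.15) ≈ 0.6496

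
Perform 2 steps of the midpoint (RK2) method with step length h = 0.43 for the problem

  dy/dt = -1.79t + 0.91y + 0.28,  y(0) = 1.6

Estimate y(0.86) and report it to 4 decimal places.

2.9985

Midpoint: k1 = f(t_n, y_n); k2 = f(t_n + h/2, y_n + (h/2)·k1); y_{n+1} = y_n + h·k2.
t=0.000000, y=1.600000:
  k1 = f(0.000000, 1.600000) = 1.736000
  k2 = f(0.215000, 1.973240) = 1.690798
  y ← 1.600000 + 0.43·1.690798 = 2.327043
t=0.430000, y=2.327043:
  k1 = f(0.430000, 2.327043) = 1.627909
  k2 = f(0.645000, 2.677044) = 1.561560
  y ← 2.327043 + 0.43·1.561560 = 2.998514
y(0.86) ≈ 2.9985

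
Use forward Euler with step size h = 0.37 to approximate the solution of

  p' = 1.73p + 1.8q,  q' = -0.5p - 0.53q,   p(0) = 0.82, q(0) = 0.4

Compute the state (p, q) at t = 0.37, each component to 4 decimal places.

1.6113, 0.1699

Euler on (p,q): p_{n+1} = p_n + h·p', q_{n+1} = q_n + h·q'.
0.000000: (0.820000, 0.400000); f=(2.138600, -0.622000) → (1.611282, 0.169860)
(p(0.37), q(0.37)) ≈ (1.6113, 0.1699)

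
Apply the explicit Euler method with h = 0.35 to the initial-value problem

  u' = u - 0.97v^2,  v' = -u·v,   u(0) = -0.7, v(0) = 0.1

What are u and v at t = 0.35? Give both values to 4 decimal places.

Euler on (u,v): u_{n+1} = u_n + h·u', v_{n+1} = v_n + h·v'.
0.000000: (-0.700000, 0.100000); f=(-0.709700, 0.070000) → (-0.948395, 0.124500)
(u(0.35), v(0.35)) ≈ (-0.9484, 0.1245)

-0.9484, 0.1245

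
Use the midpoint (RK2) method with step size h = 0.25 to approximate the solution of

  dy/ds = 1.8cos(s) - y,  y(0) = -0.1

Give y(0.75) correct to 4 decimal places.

Midpoint: k1 = f(s_n, y_n); k2 = f(s_n + h/2, y_n + (h/2)·k1); y_{n+1} = y_n + h·k2.
s=0.000000, y=-0.100000:
  k1 = f(0.000000, -0.100000) = 1.900000
  k2 = f(0.125000, 0.137500) = 1.648456
  y ← -0.100000 + 0.25·1.648456 = 0.312114
s=0.250000, y=0.312114:
  k1 = f(0.250000, 0.312114) = 1.431928
  k2 = f(0.375000, 0.491105) = 1.183809
  y ← 0.312114 + 0.25·1.183809 = 0.608066
s=0.500000, y=0.608066:
  k1 = f(0.500000, 0.608066) = 0.971582
  k2 = f(0.625000, 0.729514) = 0.730220
  y ← 0.608066 + 0.25·0.730220 = 0.790621
y(0.75) ≈ 0.7906

0.7906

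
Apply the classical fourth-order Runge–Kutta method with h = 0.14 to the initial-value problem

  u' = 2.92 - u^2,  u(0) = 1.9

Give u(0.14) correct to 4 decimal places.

1.8249

RK4: k1 = f(x_n, u_n); k2 = f(x_n + h/2, u_n + (h/2)·k1); k3 = f(x_n + h/2, u_n + (h/2)·k2); k4 = f(x_n + h, u_n + h·k3); u_{n+1} = u_n + (h/6)·(k1 + 2k2 + 2k3 + k4).
x=0.000000, u=1.900000:
  k1 = f(0.000000, 1.900000) = -0.690000
  k2 = f(0.070000, 1.851700) = -0.508793
  k3 = f(0.070000, 1.864384) = -0.555930
  k4 = f(0.140000, 1.822170) = -0.400303
  u ← 1.900000 + (0.14/6)·(k1 + 2k2 + 2k3 + k4) = 1.824873
u(0.14) ≈ 1.8249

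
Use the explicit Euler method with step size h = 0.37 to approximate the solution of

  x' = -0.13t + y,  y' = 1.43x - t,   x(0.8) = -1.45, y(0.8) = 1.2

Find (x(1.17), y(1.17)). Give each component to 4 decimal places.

Euler on (x,y): x_{n+1} = x_n + h·x', y_{n+1} = y_n + h·y'.
0.800000: (-1.450000, 1.200000); f=(1.096000, -2.873500) → (-1.044480, 0.136805)
(x(1.17), y(1.17)) ≈ (-1.0445, 0.1368)

-1.0445, 0.1368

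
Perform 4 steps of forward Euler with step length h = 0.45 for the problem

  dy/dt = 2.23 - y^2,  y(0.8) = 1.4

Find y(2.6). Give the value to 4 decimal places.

1.4921

Euler: y_{n+1} = y_n + h·f(t_n, y_n).
t=0.800000, y=1.400000: f=0.270000 → y ← 1.400000 + 0.45·0.270000 = 1.521500
t=1.250000, y=1.521500: f=-0.084962 → y ← 1.521500 + 0.45·(-0.084962) = 1.483267
t=1.700000, y=1.483267: f=0.029919 → y ← 1.483267 + 0.45·0.029919 = 1.496731
t=2.150000, y=1.496731: f=-0.010202 → y ← 1.496731 + 0.45·(-0.010202) = 1.492139
y(2.6) ≈ 1.4921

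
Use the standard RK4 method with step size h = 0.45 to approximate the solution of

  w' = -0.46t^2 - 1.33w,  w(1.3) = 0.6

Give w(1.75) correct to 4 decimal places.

-0.0455

RK4: k1 = f(t_n, w_n); k2 = f(t_n + h/2, w_n + (h/2)·k1); k3 = f(t_n + h/2, w_n + (h/2)·k2); k4 = f(t_n + h, w_n + h·k3); w_{n+1} = w_n + (h/6)·(k1 + 2k2 + 2k3 + k4).
t=1.300000, w=0.600000:
  k1 = f(1.300000, 0.600000) = -1.575400
  k2 = f(1.525000, 0.245535) = -1.396349
  k3 = f(1.525000, 0.285821) = -1.449930
  k4 = f(1.750000, -0.052469) = -1.338967
  w ← 0.600000 + (0.45/6)·(k1 + 2k2 + 2k3 + k4) = -0.045519
w(1.75) ≈ -0.0455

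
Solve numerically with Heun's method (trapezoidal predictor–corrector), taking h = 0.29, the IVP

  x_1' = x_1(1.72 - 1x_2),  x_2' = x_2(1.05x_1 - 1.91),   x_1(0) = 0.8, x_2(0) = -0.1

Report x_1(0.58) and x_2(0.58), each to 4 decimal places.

2.1980, -0.0744

Heun on (x_1,x_2): k1 = f(s_n, state_n); k2 = f(s_n + h, state_n + h·k1); state_{n+1} = state_n + (h/2)·(k1 + k2).
0.000000: (0.800000, -0.100000)
  k1 = (1.456000, 0.107000)
  predictor → (1.222240, -0.068970)
  k2 = (2.186551, 0.043220)
  → (1.328170, -0.078218)
0.290000: (1.328170, -0.078218)
  k1 = (2.388339, 0.040315)
  predictor → (2.020788, -0.066527)
  k2 = (3.610192, -0.014092)
  → (2.197957, -0.074416)
(x_1(0.58), x_2(0.58)) ≈ (2.1980, -0.0744)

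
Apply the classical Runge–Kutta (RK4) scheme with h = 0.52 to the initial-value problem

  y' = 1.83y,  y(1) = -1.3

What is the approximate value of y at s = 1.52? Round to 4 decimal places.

-3.3568

RK4: k1 = f(s_n, y_n); k2 = f(s_n + h/2, y_n + (h/2)·k1); k3 = f(s_n + h/2, y_n + (h/2)·k2); k4 = f(s_n + h, y_n + h·k3); y_{n+1} = y_n + (h/6)·(k1 + 2k2 + 2k3 + k4).
s=1.000000, y=-1.300000:
  k1 = f(1.000000, -1.300000) = -2.379000
  k2 = f(1.260000, -1.918540) = -3.510928
  k3 = f(1.260000, -2.212841) = -4.049500
  k4 = f(1.520000, -3.405740) = -6.232504
  y ← -1.300000 + (0.52/6)·(k1 + 2k2 + 2k3 + k4) = -3.356804
y(1.52) ≈ -3.3568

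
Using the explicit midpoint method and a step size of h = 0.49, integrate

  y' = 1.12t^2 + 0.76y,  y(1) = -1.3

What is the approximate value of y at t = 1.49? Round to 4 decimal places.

-0.9214

Midpoint: k1 = f(t_n, y_n); k2 = f(t_n + h/2, y_n + (h/2)·k1); y_{n+1} = y_n + h·k2.
t=1.000000, y=-1.300000:
  k1 = f(1.000000, -1.300000) = 0.132000
  k2 = f(1.245000, -1.267660) = 0.772606
  y ← -1.300000 + 0.49·0.772606 = -0.921423
y(1.49) ≈ -0.9214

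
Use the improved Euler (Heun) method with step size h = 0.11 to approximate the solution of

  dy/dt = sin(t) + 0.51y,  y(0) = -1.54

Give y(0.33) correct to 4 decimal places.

Heun: k1 = f(t_n, y_n); k2 = f(t_n + h, y_n + h·k1); y_{n+1} = y_n + (h/2)·(k1 + k2).
t=0.000000, y=-1.540000:
  k1 = f(0.000000, -1.540000) = -0.785400
  k2 = f(0.110000, -1.626394) = -0.719683
  y ← -1.540000 + (0.11/2)·(-0.785400 + (-0.719683)) = -1.622780
t=0.110000, y=-1.622780:
  k1 = f(0.110000, -1.622780) = -0.717839
  k2 = f(0.220000, -1.701742) = -0.649659
  y ← -1.622780 + (0.11/2)·(-0.717839 + (-0.649659)) = -1.697992
t=0.220000, y=-1.697992:
  k1 = f(0.220000, -1.697992) = -0.647746
  k2 = f(0.330000, -1.769244) = -0.578271
  y ← -1.697992 + (0.11/2)·(-0.647746 + (-0.578271)) = -1.765423
y(0.33) ≈ -1.7654

-1.7654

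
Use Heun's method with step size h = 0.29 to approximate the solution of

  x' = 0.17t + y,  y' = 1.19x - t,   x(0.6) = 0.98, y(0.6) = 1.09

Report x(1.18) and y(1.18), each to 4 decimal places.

1.8069, 1.5110

Heun on (x,y): k1 = f(t_n, state_n); k2 = f(t_n + h, state_n + h·k1); state_{n+1} = state_n + (h/2)·(k1 + k2).
0.600000: (0.980000, 1.090000)
  k1 = (1.192000, 0.566200)
  predictor → (1.325680, 1.254198)
  k2 = (1.405498, 0.687559)
  → (1.356637, 1.271795)
0.890000: (1.356637, 1.271795)
  k1 = (1.423095, 0.724398)
  predictor → (1.769335, 1.481871)
  k2 = (1.682471, 0.925508)
  → (1.806944, 1.511032)
(x(1.18), y(1.18)) ≈ (1.8069, 1.5110)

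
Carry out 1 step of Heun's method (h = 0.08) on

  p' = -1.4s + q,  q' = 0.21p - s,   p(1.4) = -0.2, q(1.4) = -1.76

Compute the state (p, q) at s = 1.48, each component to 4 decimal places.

Heun on (p,q): k1 = f(s_n, state_n); k2 = f(s_n + h, state_n + h·k1); state_{n+1} = state_n + (h/2)·(k1 + k2).
1.400000: (-0.200000, -1.760000)
  k1 = (-3.720000, -1.442000)
  predictor → (-0.497600, -1.875360)
  k2 = (-3.947360, -1.584496)
  → (-0.506694, -1.881060)
(p(1.48), q(1.48)) ≈ (-0.5067, -1.8811)

-0.5067, -1.8811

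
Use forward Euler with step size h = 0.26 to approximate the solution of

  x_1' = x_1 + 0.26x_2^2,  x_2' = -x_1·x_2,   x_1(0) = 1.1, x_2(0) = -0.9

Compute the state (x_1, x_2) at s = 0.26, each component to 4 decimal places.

Euler on (x_1,x_2): x_1_{n+1} = x_1_n + h·x_1', x_2_{n+1} = x_2_n + h·x_2'.
0.000000: (1.100000, -0.900000); f=(1.310600, 0.990000) → (1.440756, -0.642600)
(x_1(0.26), x_2(0.26)) ≈ (1.4408, -0.6426)

1.4408, -0.6426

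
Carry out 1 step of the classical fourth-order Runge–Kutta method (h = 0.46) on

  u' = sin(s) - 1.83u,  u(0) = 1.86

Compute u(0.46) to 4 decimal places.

RK4: k1 = f(s_n, u_n); k2 = f(s_n + h/2, u_n + (h/2)·k1); k3 = f(s_n + h/2, u_n + (h/2)·k2); k4 = f(s_n + h, u_n + h·k3); u_{n+1} = u_n + (h/6)·(k1 + 2k2 + 2k3 + k4).
s=0.000000, u=1.860000:
  k1 = f(0.000000, 1.860000) = -3.403800
  k2 = f(0.230000, 1.077126) = -1.743163
  k3 = f(0.230000, 1.459072) = -2.442125
  k4 = f(0.460000, 0.736622) = -0.904071
  u ← 1.860000 + (0.46/6)·(k1 + 2k2 + 2k3 + k4) = 0.887986
u(0.46) ≈ 0.8880

0.8880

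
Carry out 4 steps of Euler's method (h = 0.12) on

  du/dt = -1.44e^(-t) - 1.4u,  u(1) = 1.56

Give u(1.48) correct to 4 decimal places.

0.5859

Euler: u_{n+1} = u_n + h·f(t_n, u_n).
t=1.000000, u=1.560000: f=-2.713746 → u ← 1.560000 + 0.12·(-2.713746) = 1.234350
t=1.120000, u=1.234350: f=-2.197934 → u ← 1.234350 + 0.12·(-2.197934) = 0.970598
t=1.240000, u=0.970598: f=-1.775551 → u ← 0.970598 + 0.12·(-1.775551) = 0.757532
t=1.360000, u=0.757532: f=-1.430137 → u ← 0.757532 + 0.12·(-1.430137) = 0.585916
u(1.48) ≈ 0.5859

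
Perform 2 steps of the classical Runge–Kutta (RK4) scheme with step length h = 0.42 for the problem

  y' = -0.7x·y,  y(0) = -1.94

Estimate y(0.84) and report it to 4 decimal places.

RK4: k1 = f(x_n, y_n); k2 = f(x_n + h/2, y_n + (h/2)·k1); k3 = f(x_n + h/2, y_n + (h/2)·k2); k4 = f(x_n + h, y_n + h·k3); y_{n+1} = y_n + (h/6)·(k1 + 2k2 + 2k3 + k4).
x=0.000000, y=-1.940000:
  k1 = f(0.000000, -1.940000) = 0.000000
  k2 = f(0.210000, -1.940000) = 0.285180
  k3 = f(0.210000, -1.880112) = 0.276376
  k4 = f(0.420000, -1.823922) = 0.536233
  y ← -1.940000 + (0.42/6)·(k1 + 2k2 + 2k3 + k4) = -1.823846
x=0.420000, y=-1.823846:
  k1 = f(0.420000, -1.823846) = 0.536211
  k2 = f(0.630000, -1.711242) = 0.754658
  k3 = f(0.630000, -1.665368) = 0.734427
  k4 = f(0.840000, -1.515386) = 0.891047
  y ← -1.823846 + (0.42/6)·(k1 + 2k2 + 2k3 + k4) = -1.515466
y(0.84) ≈ -1.5155

-1.5155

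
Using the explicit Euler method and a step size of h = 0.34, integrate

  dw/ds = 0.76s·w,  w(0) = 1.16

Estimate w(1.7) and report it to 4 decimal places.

Euler: w_{n+1} = w_n + h·f(s_n, w_n).
s=0.000000, w=1.160000: f=0.000000 → w ← 1.160000 + 0.34·0.000000 = 1.160000
s=0.340000, w=1.160000: f=0.299744 → w ← 1.160000 + 0.34·0.299744 = 1.261913
s=0.680000, w=1.261913: f=0.652157 → w ← 1.261913 + 0.34·0.652157 = 1.483646
s=1.020000, w=1.483646: f=1.150123 → w ← 1.483646 + 0.34·1.150123 = 1.874688
s=1.360000, w=1.874688: f=1.937677 → w ← 1.874688 + 0.34·1.937677 = 2.533498
w(1.7) ≈ 2.5335

2.5335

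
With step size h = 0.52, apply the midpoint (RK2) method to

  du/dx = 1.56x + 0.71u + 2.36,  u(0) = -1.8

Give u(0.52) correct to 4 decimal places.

-0.9226

Midpoint: k1 = f(x_n, u_n); k2 = f(x_n + h/2, u_n + (h/2)·k1); u_{n+1} = u_n + h·k2.
x=0.000000, u=-1.800000:
  k1 = f(0.000000, -1.800000) = 1.082000
  k2 = f(0.260000, -1.518680) = 1.687337
  u ← -1.800000 + 0.52·1.687337 = -0.922585
u(0.52) ≈ -0.9226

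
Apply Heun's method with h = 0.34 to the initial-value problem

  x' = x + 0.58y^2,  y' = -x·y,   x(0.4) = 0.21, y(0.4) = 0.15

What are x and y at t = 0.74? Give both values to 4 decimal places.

Heun on (x,y): k1 = f(t_n, state_n); k2 = f(t_n + h, state_n + h·k1); state_{n+1} = state_n + (h/2)·(k1 + k2).
0.400000: (0.210000, 0.150000)
  k1 = (0.223050, -0.031500)
  predictor → (0.285837, 0.139290)
  k2 = (0.297090, -0.039814)
  → (0.298424, 0.137877)
(x(0.74), y(0.74)) ≈ (0.2984, 0.1379)

0.2984, 0.1379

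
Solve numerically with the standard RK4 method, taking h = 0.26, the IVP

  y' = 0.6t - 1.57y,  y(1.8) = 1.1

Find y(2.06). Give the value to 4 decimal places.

RK4: k1 = f(t_n, y_n); k2 = f(t_n + h/2, y_n + (h/2)·k1); k3 = f(t_n + h/2, y_n + (h/2)·k2); k4 = f(t_n + h, y_n + h·k3); y_{n+1} = y_n + (h/6)·(k1 + 2k2 + 2k3 + k4).
t=1.800000, y=1.100000:
  k1 = f(1.800000, 1.100000) = -0.647000
  k2 = f(1.930000, 1.015890) = -0.436947
  k3 = f(1.930000, 1.043197) = -0.479819
  k4 = f(2.060000, 0.975247) = -0.295138
  y ← 1.100000 + (0.26/6)·(k1 + 2k2 + 2k3 + k4) = 0.979721
y(2.06) ≈ 0.9797

0.9797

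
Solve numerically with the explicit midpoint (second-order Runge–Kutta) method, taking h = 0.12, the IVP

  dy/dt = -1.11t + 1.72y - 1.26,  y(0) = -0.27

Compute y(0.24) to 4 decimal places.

-0.8140

Midpoint: k1 = f(t_n, y_n); k2 = f(t_n + h/2, y_n + (h/2)·k1); y_{n+1} = y_n + h·k2.
t=0.000000, y=-0.270000:
  k1 = f(0.000000, -0.270000) = -1.724400
  k2 = f(0.060000, -0.373464) = -1.968958
  y ← -0.270000 + 0.12·(-1.968958) = -0.506275
t=0.120000, y=-0.506275:
  k1 = f(0.120000, -0.506275) = -2.263993
  k2 = f(0.180000, -0.642115) = -2.564237
  y ← -0.506275 + 0.12·(-2.564237) = -0.813983
y(0.24) ≈ -0.8140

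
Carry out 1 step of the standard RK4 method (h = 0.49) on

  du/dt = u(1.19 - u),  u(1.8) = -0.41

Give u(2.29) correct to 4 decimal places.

-1.0054

RK4: k1 = f(t_n, u_n); k2 = f(t_n + h/2, u_n + (h/2)·k1); k3 = f(t_n + h/2, u_n + (h/2)·k2); k4 = f(t_n + h, u_n + h·k3); u_{n+1} = u_n + (h/6)·(k1 + 2k2 + 2k3 + k4).
t=1.800000, u=-0.410000:
  k1 = f(1.800000, -0.410000) = -0.656000
  k2 = f(2.045000, -0.570720) = -1.004878
  k3 = f(2.045000, -0.656195) = -1.211464
  k4 = f(2.290000, -1.003617) = -2.201553
  u ← -0.410000 + (0.49/6)·(k1 + 2k2 + 2k3 + k4) = -1.005369
u(2.29) ≈ -1.0054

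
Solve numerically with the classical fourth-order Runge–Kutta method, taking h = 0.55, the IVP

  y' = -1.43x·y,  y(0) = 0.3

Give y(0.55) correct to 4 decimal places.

0.2416

RK4: k1 = f(x_n, y_n); k2 = f(x_n + h/2, y_n + (h/2)·k1); k3 = f(x_n + h/2, y_n + (h/2)·k2); k4 = f(x_n + h, y_n + h·k3); y_{n+1} = y_n + (h/6)·(k1 + 2k2 + 2k3 + k4).
x=0.000000, y=0.300000:
  k1 = f(0.000000, 0.300000) = 0.000000
  k2 = f(0.275000, 0.300000) = -0.117975
  k3 = f(0.275000, 0.267557) = -0.105217
  k4 = f(0.550000, 0.242131) = -0.190436
  y ← 0.300000 + (0.55/6)·(k1 + 2k2 + 2k3 + k4) = 0.241625
y(0.55) ≈ 0.2416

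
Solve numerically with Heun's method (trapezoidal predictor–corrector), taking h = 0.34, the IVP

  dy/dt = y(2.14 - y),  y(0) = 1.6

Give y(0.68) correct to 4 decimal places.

Heun: k1 = f(t_n, y_n); k2 = f(t_n + h, y_n + h·k1); y_{n+1} = y_n + (h/2)·(k1 + k2).
t=0.000000, y=1.600000:
  k1 = f(0.000000, 1.600000) = 0.864000
  k2 = f(0.340000, 1.893760) = 0.466319
  y ← 1.600000 + (0.34/2)·(0.864000 + 0.466319) = 1.826154
t=0.340000, y=1.826154:
  k1 = f(0.340000, 1.826154) = 0.573131
  k2 = f(0.680000, 2.021019) = 0.240463
  y ← 1.826154 + (0.34/2)·(0.573131 + 0.240463) = 1.964465
y(0.68) ≈ 1.9645

1.9645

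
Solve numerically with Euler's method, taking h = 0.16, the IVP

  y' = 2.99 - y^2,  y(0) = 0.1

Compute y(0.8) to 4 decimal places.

Euler: y_{n+1} = y_n + h·f(t_n, y_n).
t=0.000000, y=0.100000: f=2.980000 → y ← 0.100000 + 0.16·2.980000 = 0.576800
t=0.160000, y=0.576800: f=2.657302 → y ← 0.576800 + 0.16·2.657302 = 1.001968
t=0.320000, y=1.001968: f=1.986060 → y ← 1.001968 + 0.16·1.986060 = 1.319738
t=0.480000, y=1.319738: f=1.248292 → y ← 1.319738 + 0.16·1.248292 = 1.519465
t=0.640000, y=1.519465: f=0.681227 → y ← 1.519465 + 0.16·0.681227 = 1.628461
y(0.8) ≈ 1.6285

1.6285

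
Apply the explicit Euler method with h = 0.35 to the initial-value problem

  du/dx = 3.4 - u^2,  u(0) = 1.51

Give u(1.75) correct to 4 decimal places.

Euler: u_{n+1} = u_n + h·f(x_n, u_n).
x=0.000000, u=1.510000: f=1.119900 → u ← 1.510000 + 0.35·1.119900 = 1.901965
x=0.350000, u=1.901965: f=-0.217471 → u ← 1.901965 + 0.35·(-0.217471) = 1.825850
x=0.700000, u=1.825850: f=0.066271 → u ← 1.825850 + 0.35·0.066271 = 1.849045
x=1.050000, u=1.849045: f=-0.018968 → u ← 1.849045 + 0.35·(-0.018968) = 1.842406
x=1.400000, u=1.842406: f=0.005539 → u ← 1.842406 + 0.35·0.005539 = 1.844345
u(1.75) ≈ 1.8443

1.8443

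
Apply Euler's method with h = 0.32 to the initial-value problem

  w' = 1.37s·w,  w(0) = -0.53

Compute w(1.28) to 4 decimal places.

Euler: w_{n+1} = w_n + h·f(s_n, w_n).
s=0.000000, w=-0.530000: f=0.000000 → w ← -0.530000 + 0.32·0.000000 = -0.530000
s=0.320000, w=-0.530000: f=-0.232352 → w ← -0.530000 + 0.32·(-0.232352) = -0.604353
s=0.640000, w=-0.604353: f=-0.529896 → w ← -0.604353 + 0.32·(-0.529896) = -0.773919
s=0.960000, w=-0.773919: f=-1.017859 → w ← -0.773919 + 0.32·(-1.017859) = -1.099634
w(1.28) ≈ -1.0996

-1.0996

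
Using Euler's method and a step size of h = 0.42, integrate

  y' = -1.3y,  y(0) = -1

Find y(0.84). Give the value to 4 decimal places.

-0.2061

Euler: y_{n+1} = y_n + h·f(x_n, y_n).
x=0.000000, y=-1.000000: f=1.300000 → y ← -1.000000 + 0.42·1.300000 = -0.454000
x=0.420000, y=-0.454000: f=0.590200 → y ← -0.454000 + 0.42·0.590200 = -0.206116
y(0.84) ≈ -0.2061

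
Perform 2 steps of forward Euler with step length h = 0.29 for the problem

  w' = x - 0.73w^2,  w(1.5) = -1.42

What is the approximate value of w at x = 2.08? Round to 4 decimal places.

Euler: w_{n+1} = w_n + h·f(x_n, w_n).
x=1.500000, w=-1.420000: f=0.028028 → w ← -1.420000 + 0.29·0.028028 = -1.411872
x=1.790000, w=-1.411872: f=0.334831 → w ← -1.411872 + 0.29·0.334831 = -1.314771
w(2.08) ≈ -1.3148

-1.3148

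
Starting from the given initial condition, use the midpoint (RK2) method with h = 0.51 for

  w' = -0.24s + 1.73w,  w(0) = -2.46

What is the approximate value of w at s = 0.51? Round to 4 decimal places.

Midpoint: k1 = f(s_n, w_n); k2 = f(s_n + h/2, w_n + (h/2)·k1); w_{n+1} = w_n + h·k2.
s=0.000000, w=-2.460000:
  k1 = f(0.000000, -2.460000) = -4.255800
  k2 = f(0.255000, -3.545229) = -6.194446
  w ← -2.460000 + 0.51·(-6.194446) = -5.619168
w(0.51) ≈ -5.6192

-5.6192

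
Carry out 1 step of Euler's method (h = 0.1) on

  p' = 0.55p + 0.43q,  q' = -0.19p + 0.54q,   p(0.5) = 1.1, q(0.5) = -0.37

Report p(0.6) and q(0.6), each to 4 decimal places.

Euler on (p,q): p_{n+1} = p_n + h·p', q_{n+1} = q_n + h·q'.
0.500000: (1.100000, -0.370000); f=(0.445900, -0.408800) → (1.144590, -0.410880)
(p(0.6), q(0.6)) ≈ (1.1446, -0.4109)

1.1446, -0.4109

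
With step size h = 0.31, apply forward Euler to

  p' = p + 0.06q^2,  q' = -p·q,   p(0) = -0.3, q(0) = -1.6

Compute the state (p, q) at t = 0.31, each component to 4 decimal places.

-0.3454, -1.7488

Euler on (p,q): p_{n+1} = p_n + h·p', q_{n+1} = q_n + h·q'.
0.000000: (-0.300000, -1.600000); f=(-0.146400, -0.480000) → (-0.345384, -1.748800)
(p(0.31), q(0.31)) ≈ (-0.3454, -1.7488)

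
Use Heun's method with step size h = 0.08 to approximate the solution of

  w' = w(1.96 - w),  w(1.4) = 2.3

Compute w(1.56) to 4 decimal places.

Heun: k1 = f(t_n, w_n); k2 = f(t_n + h, w_n + h·k1); w_{n+1} = w_n + (h/2)·(k1 + k2).
t=1.400000, w=2.300000:
  k1 = f(1.400000, 2.300000) = -0.782000
  k2 = f(1.480000, 2.237440) = -0.620755
  w ← 2.300000 + (0.08/2)·(-0.782000 + (-0.620755)) = 2.243890
t=1.480000, w=2.243890:
  k1 = f(1.480000, 2.243890) = -0.637017
  k2 = f(1.560000, 2.192928) = -0.510795
  w ← 2.243890 + (0.08/2)·(-0.637017 + (-0.510795)) = 2.197977
w(1.56) ≈ 2.1980

2.1980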